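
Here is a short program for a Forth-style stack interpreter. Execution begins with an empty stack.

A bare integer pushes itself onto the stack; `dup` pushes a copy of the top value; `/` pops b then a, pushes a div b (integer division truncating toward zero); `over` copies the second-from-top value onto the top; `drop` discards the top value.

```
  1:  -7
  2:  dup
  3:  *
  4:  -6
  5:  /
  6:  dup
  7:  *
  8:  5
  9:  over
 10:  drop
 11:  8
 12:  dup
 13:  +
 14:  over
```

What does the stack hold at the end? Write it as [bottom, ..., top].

[64, 5, 16, 5]

-7   -> [-7]
dup  -> [-7, -7]
*    -> [49]
-6   -> [49, -6]
/    -> [-8]
dup  -> [-8, -8]
*    -> [64]
5    -> [64, 5]
over -> [64, 5, 64]
drop -> [64, 5]
8    -> [64, 5, 8]
dup  -> [64, 5, 8, 8]
+    -> [64, 5, 16]
over -> [64, 5, 16, 5]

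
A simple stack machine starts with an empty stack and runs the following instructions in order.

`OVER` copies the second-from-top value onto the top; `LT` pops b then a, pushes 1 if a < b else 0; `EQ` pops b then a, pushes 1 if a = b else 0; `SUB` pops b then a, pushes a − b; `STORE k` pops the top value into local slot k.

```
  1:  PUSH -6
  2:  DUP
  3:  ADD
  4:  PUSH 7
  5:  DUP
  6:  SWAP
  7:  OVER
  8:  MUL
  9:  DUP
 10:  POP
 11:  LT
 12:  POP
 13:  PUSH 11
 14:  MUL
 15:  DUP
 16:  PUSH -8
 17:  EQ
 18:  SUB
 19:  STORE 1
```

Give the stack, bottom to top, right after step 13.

PUSH -6 -> [-6]
DUP     -> [-6, -6]
ADD     -> [-12]
PUSH 7  -> [-12, 7]
DUP     -> [-12, 7, 7]
SWAP    -> [-12, 7, 7]
OVER    -> [-12, 7, 7, 7]
MUL     -> [-12, 7, 49]
DUP     -> [-12, 7, 49, 49]
POP     -> [-12, 7, 49]
LT      -> [-12, 1]
POP     -> [-12]
PUSH 11 -> [-12, 11]

[-12, 11]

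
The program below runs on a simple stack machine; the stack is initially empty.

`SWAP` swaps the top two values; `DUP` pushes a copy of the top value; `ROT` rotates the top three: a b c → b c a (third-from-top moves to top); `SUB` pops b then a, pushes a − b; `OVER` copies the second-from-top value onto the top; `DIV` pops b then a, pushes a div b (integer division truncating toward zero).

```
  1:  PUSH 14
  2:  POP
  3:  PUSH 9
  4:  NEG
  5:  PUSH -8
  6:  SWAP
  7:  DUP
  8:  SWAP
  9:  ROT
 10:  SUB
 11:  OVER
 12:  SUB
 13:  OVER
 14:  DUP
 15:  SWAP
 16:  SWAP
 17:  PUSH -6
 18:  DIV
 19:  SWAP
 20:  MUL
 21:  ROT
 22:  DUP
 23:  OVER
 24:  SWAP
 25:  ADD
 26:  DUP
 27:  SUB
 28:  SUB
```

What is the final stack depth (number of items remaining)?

3

PUSH 14 : 14
POP     : (empty)
PUSH 9  : 9
NEG     : -9
PUSH -8 : -9 -8
SWAP    : -8 -9
DUP     : -8 -9 -9
SWAP    : -8 -9 -9
ROT     : -9 -9 -8
SUB     : -9 -1
OVER    : -9 -1 -9
SUB     : -9 8
OVER    : -9 8 -9
DUP     : -9 8 -9 -9
SWAP    : -9 8 -9 -9
SWAP    : -9 8 -9 -9
PUSH -6 : -9 8 -9 -9 -6
DIV     : -9 8 -9 1
SWAP    : -9 8 1 -9
MUL     : -9 8 -9
ROT     : 8 -9 -9
DUP     : 8 -9 -9 -9
OVER    : 8 -9 -9 -9 -9
SWAP    : 8 -9 -9 -9 -9
ADD     : 8 -9 -9 -18
DUP     : 8 -9 -9 -18 -18
SUB     : 8 -9 -9 0
SUB     : 8 -9 -9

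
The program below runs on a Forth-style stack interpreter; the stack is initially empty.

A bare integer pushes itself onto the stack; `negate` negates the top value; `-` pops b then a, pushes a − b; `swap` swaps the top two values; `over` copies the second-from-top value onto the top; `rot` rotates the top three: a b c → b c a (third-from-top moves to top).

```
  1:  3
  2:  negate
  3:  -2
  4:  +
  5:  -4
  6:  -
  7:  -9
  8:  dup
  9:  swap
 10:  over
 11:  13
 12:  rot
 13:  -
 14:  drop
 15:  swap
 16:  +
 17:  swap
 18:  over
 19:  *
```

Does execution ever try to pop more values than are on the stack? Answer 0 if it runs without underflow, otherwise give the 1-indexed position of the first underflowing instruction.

0

3       [3]
negate  [-3]
-2      [-3, -2]
+       [-5]
-4      [-5, -4]
-       [-1]
-9      [-1, -9]
dup     [-1, -9, -9]
swap    [-1, -9, -9]
over    [-1, -9, -9, -9]
13      [-1, -9, -9, -9, 13]
rot     [-1, -9, -9, 13, -9]
-       [-1, -9, -9, 22]
drop    [-1, -9, -9]
swap    [-1, -9, -9]
+       [-1, -18]
swap    [-18, -1]
over    [-18, -1, -18]
*       [-18, 18]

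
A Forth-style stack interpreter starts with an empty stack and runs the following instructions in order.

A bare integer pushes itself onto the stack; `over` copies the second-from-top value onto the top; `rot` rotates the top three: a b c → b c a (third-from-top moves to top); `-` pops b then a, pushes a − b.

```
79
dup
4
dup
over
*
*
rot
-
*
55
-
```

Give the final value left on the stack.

-1240

79   → [79]
dup  → [79, 79]
4    → [79, 79, 4]
dup  → [79, 79, 4, 4]
over → [79, 79, 4, 4, 4]
*    → [79, 79, 4, 16]
*    → [79, 79, 64]
rot  → [79, 64, 79]
-    → [79, -15]
*    → [-1185]
55   → [-1185, 55]
-    → [-1240]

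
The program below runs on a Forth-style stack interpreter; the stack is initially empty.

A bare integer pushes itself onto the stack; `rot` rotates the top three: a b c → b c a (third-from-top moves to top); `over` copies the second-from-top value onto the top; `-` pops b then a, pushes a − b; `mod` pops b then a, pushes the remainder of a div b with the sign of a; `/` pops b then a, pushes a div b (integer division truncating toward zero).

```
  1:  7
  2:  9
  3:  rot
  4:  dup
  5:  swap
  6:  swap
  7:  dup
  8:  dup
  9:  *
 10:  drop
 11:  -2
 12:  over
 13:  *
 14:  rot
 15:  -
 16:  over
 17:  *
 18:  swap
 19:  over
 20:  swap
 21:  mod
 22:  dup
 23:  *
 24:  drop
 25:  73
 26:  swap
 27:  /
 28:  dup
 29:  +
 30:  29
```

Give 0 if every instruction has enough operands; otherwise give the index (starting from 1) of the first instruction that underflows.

3

7 : [7]
9 : [7, 9]
rot  — needs 3 operands, stack has 2 → underflow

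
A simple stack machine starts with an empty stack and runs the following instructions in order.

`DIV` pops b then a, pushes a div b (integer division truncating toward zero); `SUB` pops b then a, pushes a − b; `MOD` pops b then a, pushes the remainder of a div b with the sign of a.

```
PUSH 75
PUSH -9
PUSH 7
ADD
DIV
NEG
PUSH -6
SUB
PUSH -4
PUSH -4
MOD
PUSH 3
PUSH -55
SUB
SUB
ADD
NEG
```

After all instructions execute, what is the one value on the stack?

PUSH 75  → [75]
PUSH -9  → [75, -9]
PUSH 7   → [75, -9, 7]
ADD      → [75, -2]
DIV      → [-37]
NEG      → [37]
PUSH -6  → [37, -6]
SUB      → [43]
PUSH -4  → [43, -4]
PUSH -4  → [43, -4, -4]
MOD      → [43, 0]
PUSH 3   → [43, 0, 3]
PUSH -55 → [43, 0, 3, -55]
SUB      → [43, 0, 58]
SUB      → [43, -58]
ADD      → [-15]
NEG      → [15]

15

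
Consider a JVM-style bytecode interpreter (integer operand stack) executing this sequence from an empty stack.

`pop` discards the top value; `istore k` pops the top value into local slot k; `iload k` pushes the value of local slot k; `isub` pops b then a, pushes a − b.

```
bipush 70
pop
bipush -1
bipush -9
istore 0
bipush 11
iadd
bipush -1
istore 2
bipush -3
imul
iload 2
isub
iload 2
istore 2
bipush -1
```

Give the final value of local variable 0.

-9

bipush 70 -> [70]
pop       -> []
bipush -1 -> [-1]
bipush -9 -> [-1, -9]
istore 0  -> [-1]
bipush 11 -> [-1, 11]
iadd      -> [10]
bipush -1 -> [10, -1]
istore 2  -> [10]
bipush -3 -> [10, -3]
imul      -> [-30]
iload 2   -> [-30, -1]
isub      -> [-29]
iload 2   -> [-29, -1]
istore 2  -> [-29]
bipush -1 -> [-29, -1]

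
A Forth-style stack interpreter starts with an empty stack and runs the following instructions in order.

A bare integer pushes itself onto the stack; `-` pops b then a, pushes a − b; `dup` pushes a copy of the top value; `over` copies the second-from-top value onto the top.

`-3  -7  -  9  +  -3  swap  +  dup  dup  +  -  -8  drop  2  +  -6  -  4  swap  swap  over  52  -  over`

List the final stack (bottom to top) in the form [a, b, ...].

-3   -> [-3]
-7   -> [-3, -7]
-    -> [4]
9    -> [4, 9]
+    -> [13]
-3   -> [13, -3]
swap -> [-3, 13]
+    -> [10]
dup  -> [10, 10]
dup  -> [10, 10, 10]
+    -> [10, 20]
-    -> [-10]
-8   -> [-10, -8]
drop -> [-10]
2    -> [-10, 2]
+    -> [-8]
-6   -> [-8, -6]
-    -> [-2]
4    -> [-2, 4]
swap -> [4, -2]
swap -> [-2, 4]
over -> [-2, 4, -2]
52   -> [-2, 4, -2, 52]
-    -> [-2, 4, -54]
over -> [-2, 4, -54, 4]

[-2, 4, -54, 4]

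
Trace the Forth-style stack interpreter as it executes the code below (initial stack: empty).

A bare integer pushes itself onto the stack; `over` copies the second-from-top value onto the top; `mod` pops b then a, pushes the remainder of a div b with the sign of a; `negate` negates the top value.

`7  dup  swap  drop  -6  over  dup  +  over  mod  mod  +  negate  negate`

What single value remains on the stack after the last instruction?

7

7      : 7
dup    : 7 7
swap   : 7 7
drop   : 7
-6     : 7 -6
over   : 7 -6 7
dup    : 7 -6 7 7
+      : 7 -6 14
over   : 7 -6 14 -6
mod    : 7 -6 2
mod    : 7 0
+      : 7
negate : -7
negate : 7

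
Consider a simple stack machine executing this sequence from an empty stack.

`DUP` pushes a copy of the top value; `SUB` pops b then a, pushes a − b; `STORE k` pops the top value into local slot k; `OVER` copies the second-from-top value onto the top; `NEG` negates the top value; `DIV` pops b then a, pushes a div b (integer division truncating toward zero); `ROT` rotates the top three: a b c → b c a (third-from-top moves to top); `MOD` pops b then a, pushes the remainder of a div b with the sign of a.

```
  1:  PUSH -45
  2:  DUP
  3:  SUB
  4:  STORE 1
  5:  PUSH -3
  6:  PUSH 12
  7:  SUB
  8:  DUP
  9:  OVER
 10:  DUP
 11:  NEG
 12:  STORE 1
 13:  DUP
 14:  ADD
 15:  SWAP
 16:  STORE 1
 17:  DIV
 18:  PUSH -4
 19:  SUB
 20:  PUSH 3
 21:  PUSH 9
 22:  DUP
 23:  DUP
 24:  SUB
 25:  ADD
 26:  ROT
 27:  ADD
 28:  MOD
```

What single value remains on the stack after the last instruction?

3

PUSH -45 : -45
DUP      : -45 -45
SUB      : 0
STORE 1  : (empty)
PUSH -3  : -3
PUSH 12  : -3 12
SUB      : -15
DUP      : -15 -15
OVER     : -15 -15 -15
DUP      : -15 -15 -15 -15
NEG      : -15 -15 -15 15
STORE 1  : -15 -15 -15
DUP      : -15 -15 -15 -15
ADD      : -15 -15 -30
SWAP     : -15 -30 -15
STORE 1  : -15 -30
DIV      : 0
PUSH -4  : 0 -4
SUB      : 4
PUSH 3   : 4 3
PUSH 9   : 4 3 9
DUP      : 4 3 9 9
DUP      : 4 3 9 9 9
SUB      : 4 3 9 0
ADD      : 4 3 9
ROT      : 3 9 4
ADD      : 3 13
MOD      : 3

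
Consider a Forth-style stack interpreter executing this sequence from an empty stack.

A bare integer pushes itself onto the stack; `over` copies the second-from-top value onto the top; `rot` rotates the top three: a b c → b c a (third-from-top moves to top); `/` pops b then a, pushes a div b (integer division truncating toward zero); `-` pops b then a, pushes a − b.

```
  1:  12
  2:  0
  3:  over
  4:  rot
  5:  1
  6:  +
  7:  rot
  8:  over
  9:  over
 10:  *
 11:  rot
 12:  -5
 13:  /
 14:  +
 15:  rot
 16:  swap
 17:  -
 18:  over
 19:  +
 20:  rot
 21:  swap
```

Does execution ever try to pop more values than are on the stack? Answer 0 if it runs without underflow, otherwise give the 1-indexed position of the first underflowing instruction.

20

12   -> [12]
0    -> [12, 0]
over -> [12, 0, 12]
rot  -> [0, 12, 12]
1    -> [0, 12, 12, 1]
+    -> [0, 12, 13]
rot  -> [12, 13, 0]
over -> [12, 13, 0, 13]
over -> [12, 13, 0, 13, 0]
*    -> [12, 13, 0, 0]
rot  -> [12, 0, 0, 13]
-5   -> [12, 0, 0, 13, -5]
/    -> [12, 0, 0, -2]
+    -> [12, 0, -2]
rot  -> [0, -2, 12]
swap -> [0, 12, -2]
-    -> [0, 14]
over -> [0, 14, 0]
+    -> [0, 14]
rot  — needs 3 operands, stack has 2 → underflow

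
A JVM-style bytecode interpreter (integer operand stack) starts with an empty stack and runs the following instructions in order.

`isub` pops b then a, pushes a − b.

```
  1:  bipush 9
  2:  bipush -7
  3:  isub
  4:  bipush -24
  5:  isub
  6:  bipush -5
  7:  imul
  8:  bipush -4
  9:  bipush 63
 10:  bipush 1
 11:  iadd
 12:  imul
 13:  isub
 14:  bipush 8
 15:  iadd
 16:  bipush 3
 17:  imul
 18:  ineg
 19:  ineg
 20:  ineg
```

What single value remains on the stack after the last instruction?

-192

bipush 9    9
bipush -7   9 -7
isub        16
bipush -24  16 -24
isub        40
bipush -5   40 -5
imul        -200
bipush -4   -200 -4
bipush 63   -200 -4 63
bipush 1    -200 -4 63 1
iadd        -200 -4 64
imul        -200 -256
isub        56
bipush 8    56 8
iadd        64
bipush 3    64 3
imul        192
ineg        -192
ineg        192
ineg        -192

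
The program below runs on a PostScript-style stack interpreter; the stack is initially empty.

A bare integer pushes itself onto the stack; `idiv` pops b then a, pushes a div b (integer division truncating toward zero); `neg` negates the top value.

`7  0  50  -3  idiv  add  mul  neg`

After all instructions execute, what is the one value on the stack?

112

7    → 7
0    → 7 0
50   → 7 0 50
-3   → 7 0 50 -3
idiv → 7 0 -16
add  → 7 -16
mul  → -112
neg  → 112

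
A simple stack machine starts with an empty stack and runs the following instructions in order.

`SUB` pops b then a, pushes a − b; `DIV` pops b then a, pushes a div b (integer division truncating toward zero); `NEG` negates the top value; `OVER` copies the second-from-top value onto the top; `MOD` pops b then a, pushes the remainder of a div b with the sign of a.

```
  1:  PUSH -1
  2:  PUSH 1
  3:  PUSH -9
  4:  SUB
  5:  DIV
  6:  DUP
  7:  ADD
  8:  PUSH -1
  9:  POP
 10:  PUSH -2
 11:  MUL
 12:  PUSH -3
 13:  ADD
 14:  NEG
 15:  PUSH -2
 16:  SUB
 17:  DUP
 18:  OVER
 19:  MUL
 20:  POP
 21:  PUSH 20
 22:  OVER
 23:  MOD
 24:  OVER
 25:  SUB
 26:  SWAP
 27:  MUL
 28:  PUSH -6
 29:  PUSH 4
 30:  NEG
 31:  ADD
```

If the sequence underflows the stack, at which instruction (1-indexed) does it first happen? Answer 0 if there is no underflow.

0

PUSH -1 : [-1]
PUSH 1  : [-1, 1]
PUSH -9 : [-1, 1, -9]
SUB     : [-1, 10]
DIV     : [0]
DUP     : [0, 0]
ADD     : [0]
PUSH -1 : [0, -1]
POP     : [0]
PUSH -2 : [0, -2]
MUL     : [0]
PUSH -3 : [0, -3]
ADD     : [-3]
NEG     : [3]
PUSH -2 : [3, -2]
SUB     : [5]
DUP     : [5, 5]
OVER    : [5, 5, 5]
MUL     : [5, 25]
POP     : [5]
PUSH 20 : [5, 20]
OVER    : [5, 20, 5]
MOD     : [5, 0]
OVER    : [5, 0, 5]
SUB     : [5, -5]
SWAP    : [-5, 5]
MUL     : [-25]
PUSH -6 : [-25, -6]
PUSH 4  : [-25, -6, 4]
NEG     : [-25, -6, -4]
ADD     : [-25, -10]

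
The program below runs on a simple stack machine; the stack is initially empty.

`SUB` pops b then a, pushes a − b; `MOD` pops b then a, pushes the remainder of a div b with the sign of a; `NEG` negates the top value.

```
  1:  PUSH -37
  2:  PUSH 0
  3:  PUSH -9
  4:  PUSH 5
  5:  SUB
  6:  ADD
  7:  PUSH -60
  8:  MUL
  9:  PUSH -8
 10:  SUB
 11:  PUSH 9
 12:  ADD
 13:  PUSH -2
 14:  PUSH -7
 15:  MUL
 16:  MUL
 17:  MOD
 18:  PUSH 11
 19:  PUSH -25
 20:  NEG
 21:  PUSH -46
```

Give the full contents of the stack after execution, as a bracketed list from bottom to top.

PUSH -37 : -37
PUSH 0   : -37 0
PUSH -9  : -37 0 -9
PUSH 5   : -37 0 -9 5
SUB      : -37 0 -14
ADD      : -37 -14
PUSH -60 : -37 -14 -60
MUL      : -37 840
PUSH -8  : -37 840 -8
SUB      : -37 848
PUSH 9   : -37 848 9
ADD      : -37 857
PUSH -2  : -37 857 -2
PUSH -7  : -37 857 -2 -7
MUL      : -37 857 14
MUL      : -37 11998
MOD      : -37
PUSH 11  : -37 11
PUSH -25 : -37 11 -25
NEG      : -37 11 25
PUSH -46 : -37 11 25 -46

[-37, 11, 25, -46]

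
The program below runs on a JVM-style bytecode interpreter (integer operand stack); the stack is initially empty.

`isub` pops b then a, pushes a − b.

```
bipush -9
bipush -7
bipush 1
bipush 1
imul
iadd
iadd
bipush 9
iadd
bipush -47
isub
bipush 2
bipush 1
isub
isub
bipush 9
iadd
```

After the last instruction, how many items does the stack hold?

1

bipush -9  -> [-9]
bipush -7  -> [-9, -7]
bipush 1   -> [-9, -7, 1]
bipush 1   -> [-9, -7, 1, 1]
imul       -> [-9, -7, 1]
iadd       -> [-9, -6]
iadd       -> [-15]
bipush 9   -> [-15, 9]
iadd       -> [-6]
bipush -47 -> [-6, -47]
isub       -> [41]
bipush 2   -> [41, 2]
bipush 1   -> [41, 2, 1]
isub       -> [41, 1]
isub       -> [40]
bipush 9   -> [40, 9]
iadd       -> [49]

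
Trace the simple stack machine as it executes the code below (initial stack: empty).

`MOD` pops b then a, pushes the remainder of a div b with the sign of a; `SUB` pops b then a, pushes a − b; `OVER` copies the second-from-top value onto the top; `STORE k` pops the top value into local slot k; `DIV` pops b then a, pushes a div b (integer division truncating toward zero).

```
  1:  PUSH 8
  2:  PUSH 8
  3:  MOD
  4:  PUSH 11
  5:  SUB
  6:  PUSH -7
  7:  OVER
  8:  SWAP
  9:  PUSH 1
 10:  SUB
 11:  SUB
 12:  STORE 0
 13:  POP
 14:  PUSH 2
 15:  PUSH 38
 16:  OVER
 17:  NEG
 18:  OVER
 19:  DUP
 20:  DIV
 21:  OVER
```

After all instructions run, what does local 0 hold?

-3

PUSH 8   8
PUSH 8   8 8
MOD      0
PUSH 11  0 11
SUB      -11
PUSH -7  -11 -7
OVER     -11 -7 -11
SWAP     -11 -11 -7
PUSH 1   -11 -11 -7 1
SUB      -11 -11 -8
SUB      -11 -3
STORE 0  -11
POP      (empty)
PUSH 2   2
PUSH 38  2 38
OVER     2 38 2
NEG      2 38 -2
OVER     2 38 -2 38
DUP      2 38 -2 38 38
DIV      2 38 -2 1
OVER     2 38 -2 1 -2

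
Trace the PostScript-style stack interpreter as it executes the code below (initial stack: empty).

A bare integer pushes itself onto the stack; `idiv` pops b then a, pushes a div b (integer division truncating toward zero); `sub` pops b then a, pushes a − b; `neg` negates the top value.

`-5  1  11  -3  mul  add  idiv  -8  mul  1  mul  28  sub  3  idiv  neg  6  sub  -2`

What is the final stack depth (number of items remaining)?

2

-5   -> [-5]
1    -> [-5, 1]
11   -> [-5, 1, 11]
-3   -> [-5, 1, 11, -3]
mul  -> [-5, 1, -33]
add  -> [-5, -32]
idiv -> [0]
-8   -> [0, -8]
mul  -> [0]
1    -> [0, 1]
mul  -> [0]
28   -> [0, 28]
sub  -> [-28]
3    -> [-28, 3]
idiv -> [-9]
neg  -> [9]
6    -> [9, 6]
sub  -> [3]
-2   -> [3, -2]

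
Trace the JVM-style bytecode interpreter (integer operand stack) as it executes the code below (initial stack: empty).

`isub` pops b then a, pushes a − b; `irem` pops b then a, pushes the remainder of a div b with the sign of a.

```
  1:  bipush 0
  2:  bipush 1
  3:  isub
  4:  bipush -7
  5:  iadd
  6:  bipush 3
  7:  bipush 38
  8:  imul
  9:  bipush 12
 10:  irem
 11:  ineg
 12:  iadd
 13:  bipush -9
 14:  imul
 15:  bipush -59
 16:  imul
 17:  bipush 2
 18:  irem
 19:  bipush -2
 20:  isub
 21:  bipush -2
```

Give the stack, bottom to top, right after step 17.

bipush 0    0
bipush 1    0 1
isub        -1
bipush -7   -1 -7
iadd        -8
bipush 3    -8 3
bipush 38   -8 3 38
imul        -8 114
bipush 12   -8 114 12
irem        -8 6
ineg        -8 -6
iadd        -14
bipush -9   -14 -9
imul        126
bipush -59  126 -59
imul        -7434
bipush 2    -7434 2

[-7434, 2]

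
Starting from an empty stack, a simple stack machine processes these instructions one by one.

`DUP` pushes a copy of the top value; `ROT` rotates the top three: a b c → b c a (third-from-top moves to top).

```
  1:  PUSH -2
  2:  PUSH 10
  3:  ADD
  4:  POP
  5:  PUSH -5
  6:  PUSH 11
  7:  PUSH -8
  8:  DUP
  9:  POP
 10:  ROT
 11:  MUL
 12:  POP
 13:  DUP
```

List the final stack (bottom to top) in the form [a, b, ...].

[11, 11]

PUSH -2  -2
PUSH 10  -2 10
ADD      8
POP      (empty)
PUSH -5  -5
PUSH 11  -5 11
PUSH -8  -5 11 -8
DUP      -5 11 -8 -8
POP      -5 11 -8
ROT      11 -8 -5
MUL      11 40
POP      11
DUP      11 11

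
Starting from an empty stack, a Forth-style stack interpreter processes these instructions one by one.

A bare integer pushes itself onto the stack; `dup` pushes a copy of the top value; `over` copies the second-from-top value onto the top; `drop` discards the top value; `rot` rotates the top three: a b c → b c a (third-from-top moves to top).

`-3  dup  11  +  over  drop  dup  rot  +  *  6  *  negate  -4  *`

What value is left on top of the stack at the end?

-3      -3
dup     -3 -3
11      -3 -3 11
+       -3 8
over    -3 8 -3
drop    -3 8
dup     -3 8 8
rot     8 8 -3
+       8 5
*       40
6       40 6
*       240
negate  -240
-4      -240 -4
*       960

960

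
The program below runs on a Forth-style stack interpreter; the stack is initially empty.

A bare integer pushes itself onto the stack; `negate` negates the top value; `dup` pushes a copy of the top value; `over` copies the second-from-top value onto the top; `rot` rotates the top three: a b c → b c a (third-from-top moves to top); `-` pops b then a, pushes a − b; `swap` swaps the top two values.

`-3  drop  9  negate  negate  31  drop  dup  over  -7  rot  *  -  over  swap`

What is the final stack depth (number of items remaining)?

3

-3     : [-3]
drop   : []
9      : [9]
negate : [-9]
negate : [9]
31     : [9, 31]
drop   : [9]
dup    : [9, 9]
over   : [9, 9, 9]
-7     : [9, 9, 9, -7]
rot    : [9, 9, -7, 9]
*      : [9, 9, -63]
-      : [9, 72]
over   : [9, 72, 9]
swap   : [9, 9, 72]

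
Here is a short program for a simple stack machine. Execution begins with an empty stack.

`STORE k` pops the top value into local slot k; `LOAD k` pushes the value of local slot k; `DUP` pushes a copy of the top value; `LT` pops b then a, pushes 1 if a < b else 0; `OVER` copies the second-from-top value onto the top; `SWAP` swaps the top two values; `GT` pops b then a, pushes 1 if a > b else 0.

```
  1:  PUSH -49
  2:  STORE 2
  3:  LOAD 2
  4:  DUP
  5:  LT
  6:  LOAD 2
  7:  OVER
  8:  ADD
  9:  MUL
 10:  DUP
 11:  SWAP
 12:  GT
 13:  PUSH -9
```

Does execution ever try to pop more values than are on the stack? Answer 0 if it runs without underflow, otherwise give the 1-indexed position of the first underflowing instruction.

PUSH -49 -> [-49]
STORE 2  -> []
LOAD 2   -> [-49]
DUP      -> [-49, -49]
LT       -> [0]
LOAD 2   -> [0, -49]
OVER     -> [0, -49, 0]
ADD      -> [0, -49]
MUL      -> [0]
DUP      -> [0, 0]
SWAP     -> [0, 0]
GT       -> [0]
PUSH -9  -> [0, -9]

0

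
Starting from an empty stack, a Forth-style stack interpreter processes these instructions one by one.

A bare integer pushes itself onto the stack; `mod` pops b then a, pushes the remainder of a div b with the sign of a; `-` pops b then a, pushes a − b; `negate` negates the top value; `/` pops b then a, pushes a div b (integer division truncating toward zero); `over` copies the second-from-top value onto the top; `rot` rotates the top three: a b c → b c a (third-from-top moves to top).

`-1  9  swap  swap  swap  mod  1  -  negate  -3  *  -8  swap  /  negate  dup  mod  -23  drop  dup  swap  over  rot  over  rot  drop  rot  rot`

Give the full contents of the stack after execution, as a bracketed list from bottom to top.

[0, 0, 0]

-1     → -1
9      → -1 9
swap   → 9 -1
swap   → -1 9
swap   → 9 -1
mod    → 0
1      → 0 1
-      → -1
negate → 1
-3     → 1 -3
*      → -3
-8     → -3 -8
swap   → -8 -3
/      → 2
negate → -2
dup    → -2 -2
mod    → 0
-23    → 0 -23
drop   → 0
dup    → 0 0
swap   → 0 0
over   → 0 0 0
rot    → 0 0 0
over   → 0 0 0 0
rot    → 0 0 0 0
drop   → 0 0 0
rot    → 0 0 0
rot    → 0 0 0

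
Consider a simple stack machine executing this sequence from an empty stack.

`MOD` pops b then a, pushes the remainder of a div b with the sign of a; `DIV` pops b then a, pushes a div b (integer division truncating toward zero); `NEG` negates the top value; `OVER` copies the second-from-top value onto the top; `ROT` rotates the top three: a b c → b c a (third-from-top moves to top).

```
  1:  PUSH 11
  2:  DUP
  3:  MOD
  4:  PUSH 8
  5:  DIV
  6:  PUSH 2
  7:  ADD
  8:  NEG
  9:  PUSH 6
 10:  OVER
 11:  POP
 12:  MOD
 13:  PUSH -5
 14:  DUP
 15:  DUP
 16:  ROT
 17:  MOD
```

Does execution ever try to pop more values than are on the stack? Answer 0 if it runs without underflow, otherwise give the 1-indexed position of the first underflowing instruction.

0

PUSH 11  11
DUP      11 11
MOD      0
PUSH 8   0 8
DIV      0
PUSH 2   0 2
ADD      2
NEG      -2
PUSH 6   -2 6
OVER     -2 6 -2
POP      -2 6
MOD      -2
PUSH -5  -2 -5
DUP      -2 -5 -5
DUP      -2 -5 -5 -5
ROT      -2 -5 -5 -5
MOD      -2 -5 0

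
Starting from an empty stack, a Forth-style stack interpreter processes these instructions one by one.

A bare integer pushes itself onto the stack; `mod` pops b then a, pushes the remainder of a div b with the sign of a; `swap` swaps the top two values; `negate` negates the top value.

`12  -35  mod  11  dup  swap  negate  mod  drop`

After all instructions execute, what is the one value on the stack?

12

12     -> [12]
-35    -> [12, -35]
mod    -> [12]
11     -> [12, 11]
dup    -> [12, 11, 11]
swap   -> [12, 11, 11]
negate -> [12, 11, -11]
mod    -> [12, 0]
drop   -> [12]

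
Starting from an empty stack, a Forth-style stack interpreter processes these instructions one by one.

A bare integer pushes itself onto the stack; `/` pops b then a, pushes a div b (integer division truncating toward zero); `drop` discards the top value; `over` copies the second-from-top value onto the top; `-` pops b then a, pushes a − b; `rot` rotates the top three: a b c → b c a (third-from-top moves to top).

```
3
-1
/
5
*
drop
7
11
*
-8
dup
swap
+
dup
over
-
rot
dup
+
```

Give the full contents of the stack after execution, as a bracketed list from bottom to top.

[-16, 0, 154]

3     [3]
-1    [3, -1]
/     [-3]
5     [-3, 5]
*     [-15]
drop  []
7     [7]
11    [7, 11]
*     [77]
-8    [77, -8]
dup   [77, -8, -8]
swap  [77, -8, -8]
+     [77, -16]
dup   [77, -16, -16]
over  [77, -16, -16, -16]
-     [77, -16, 0]
rot   [-16, 0, 77]
dup   [-16, 0, 77, 77]
+     [-16, 0, 154]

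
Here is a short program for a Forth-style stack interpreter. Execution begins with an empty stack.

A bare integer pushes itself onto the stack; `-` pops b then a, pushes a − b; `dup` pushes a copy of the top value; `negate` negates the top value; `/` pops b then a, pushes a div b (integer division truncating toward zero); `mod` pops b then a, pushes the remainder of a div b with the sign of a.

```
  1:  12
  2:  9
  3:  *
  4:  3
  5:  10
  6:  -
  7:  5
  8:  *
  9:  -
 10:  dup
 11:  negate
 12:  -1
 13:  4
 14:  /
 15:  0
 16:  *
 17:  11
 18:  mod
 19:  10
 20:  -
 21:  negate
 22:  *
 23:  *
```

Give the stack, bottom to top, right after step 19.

[143, -143, 0, 10]

12      12
9       12 9
*       108
3       108 3
10      108 3 10
-       108 -7
5       108 -7 5
*       108 -35
-       143
dup     143 143
negate  143 -143
-1      143 -143 -1
4       143 -143 -1 4
/       143 -143 0
0       143 -143 0 0
*       143 -143 0
11      143 -143 0 11
mod     143 -143 0
10      143 -143 0 10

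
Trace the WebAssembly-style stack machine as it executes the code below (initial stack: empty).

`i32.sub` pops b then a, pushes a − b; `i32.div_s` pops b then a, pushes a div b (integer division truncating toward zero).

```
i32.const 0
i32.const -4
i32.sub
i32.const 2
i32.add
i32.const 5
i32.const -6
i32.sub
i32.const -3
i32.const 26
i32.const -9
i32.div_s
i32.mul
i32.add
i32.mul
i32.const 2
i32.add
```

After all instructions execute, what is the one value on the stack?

i32.const 0   [0]
i32.const -4  [0, -4]
i32.sub       [4]
i32.const 2   [4, 2]
i32.add       [6]
i32.const 5   [6, 5]
i32.const -6  [6, 5, -6]
i32.sub       [6, 11]
i32.const -3  [6, 11, -3]
i32.const 26  [6, 11, -3, 26]
i32.const -9  [6, 11, -3, 26, -9]
i32.div_s     [6, 11, -3, -2]
i32.mul       [6, 11, 6]
i32.add       [6, 17]
i32.mul       [102]
i32.const 2   [102, 2]
i32.add       [104]

104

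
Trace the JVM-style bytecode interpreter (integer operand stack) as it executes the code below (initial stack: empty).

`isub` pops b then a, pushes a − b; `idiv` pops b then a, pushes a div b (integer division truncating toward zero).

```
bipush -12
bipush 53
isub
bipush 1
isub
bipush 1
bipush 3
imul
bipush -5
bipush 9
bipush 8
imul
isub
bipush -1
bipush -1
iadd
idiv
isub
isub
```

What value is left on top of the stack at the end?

-31

bipush -12  [-12]
bipush 53   [-12, 53]
isub        [-65]
bipush 1    [-65, 1]
isub        [-66]
bipush 1    [-66, 1]
bipush 3    [-66, 1, 3]
imul        [-66, 3]
bipush -5   [-66, 3, -5]
bipush 9    [-66, 3, -5, 9]
bipush 8    [-66, 3, -5, 9, 8]
imul        [-66, 3, -5, 72]
isub        [-66, 3, -77]
bipush -1   [-66, 3, -77, -1]
bipush -1   [-66, 3, -77, -1, -1]
iadd        [-66, 3, -77, -2]
idiv        [-66, 3, 38]
isub        [-66, -35]
isub        [-31]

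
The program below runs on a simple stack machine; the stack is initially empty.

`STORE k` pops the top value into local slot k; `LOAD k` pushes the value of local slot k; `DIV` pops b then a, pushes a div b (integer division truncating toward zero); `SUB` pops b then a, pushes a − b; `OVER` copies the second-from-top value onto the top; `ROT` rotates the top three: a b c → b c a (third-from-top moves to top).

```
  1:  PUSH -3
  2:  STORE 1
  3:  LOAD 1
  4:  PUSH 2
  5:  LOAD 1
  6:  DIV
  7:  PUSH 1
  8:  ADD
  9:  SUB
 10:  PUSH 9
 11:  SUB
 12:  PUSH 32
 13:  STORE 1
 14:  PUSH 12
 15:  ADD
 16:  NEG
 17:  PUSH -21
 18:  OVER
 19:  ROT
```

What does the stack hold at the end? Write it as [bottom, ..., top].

[-21, 1, 1]

PUSH -3  → [-3]
STORE 1  → []
LOAD 1   → [-3]
PUSH 2   → [-3, 2]
LOAD 1   → [-3, 2, -3]
DIV      → [-3, 0]
PUSH 1   → [-3, 0, 1]
ADD      → [-3, 1]
SUB      → [-4]
PUSH 9   → [-4, 9]
SUB      → [-13]
PUSH 32  → [-13, 32]
STORE 1  → [-13]
PUSH 12  → [-13, 12]
ADD      → [-1]
NEG      → [1]
PUSH -21 → [1, -21]
OVER     → [1, -21, 1]
ROT      → [-21, 1, 1]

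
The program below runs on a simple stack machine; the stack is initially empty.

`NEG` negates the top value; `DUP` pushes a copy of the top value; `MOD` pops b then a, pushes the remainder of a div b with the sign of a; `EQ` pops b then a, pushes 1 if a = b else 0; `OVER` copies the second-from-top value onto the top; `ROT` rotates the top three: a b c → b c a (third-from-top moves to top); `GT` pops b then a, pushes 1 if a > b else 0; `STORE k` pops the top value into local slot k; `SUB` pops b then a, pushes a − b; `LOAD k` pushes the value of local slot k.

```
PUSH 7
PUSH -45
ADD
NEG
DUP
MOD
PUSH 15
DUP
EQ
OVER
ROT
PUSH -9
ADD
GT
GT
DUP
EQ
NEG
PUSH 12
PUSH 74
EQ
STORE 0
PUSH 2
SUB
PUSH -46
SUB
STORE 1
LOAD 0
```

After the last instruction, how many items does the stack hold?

1

PUSH 7    7
PUSH -45  7 -45
ADD       -38
NEG       38
DUP       38 38
MOD       0
PUSH 15   0 15
DUP       0 15 15
EQ        0 1
OVER      0 1 0
ROT       1 0 0
PUSH -9   1 0 0 -9
ADD       1 0 -9
GT        1 1
GT        0
DUP       0 0
EQ        1
NEG       -1
PUSH 12   -1 12
PUSH 74   -1 12 74
EQ        -1 0
STORE 0   -1
PUSH 2    -1 2
SUB       -3
PUSH -46  -3 -46
SUB       43
STORE 1   (empty)
LOAD 0    0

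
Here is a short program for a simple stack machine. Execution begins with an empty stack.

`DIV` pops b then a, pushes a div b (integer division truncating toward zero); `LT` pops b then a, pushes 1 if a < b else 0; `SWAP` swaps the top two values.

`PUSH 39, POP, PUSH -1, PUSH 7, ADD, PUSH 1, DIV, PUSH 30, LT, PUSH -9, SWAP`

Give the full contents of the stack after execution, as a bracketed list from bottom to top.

[-9, 1]

PUSH 39 : 39
POP     : (empty)
PUSH -1 : -1
PUSH 7  : -1 7
ADD     : 6
PUSH 1  : 6 1
DIV     : 6
PUSH 30 : 6 30
LT      : 1
PUSH -9 : 1 -9
SWAP    : -9 1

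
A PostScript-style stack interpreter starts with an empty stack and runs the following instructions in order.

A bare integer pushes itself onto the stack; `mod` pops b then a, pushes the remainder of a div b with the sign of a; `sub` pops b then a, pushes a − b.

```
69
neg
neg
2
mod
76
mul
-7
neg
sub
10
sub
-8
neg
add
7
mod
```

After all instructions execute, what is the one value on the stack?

69   69
neg  -69
neg  69
2    69 2
mod  1
76   1 76
mul  76
-7   76 -7
neg  76 7
sub  69
10   69 10
sub  59
-8   59 -8
neg  59 8
add  67
7    67 7
mod  4

4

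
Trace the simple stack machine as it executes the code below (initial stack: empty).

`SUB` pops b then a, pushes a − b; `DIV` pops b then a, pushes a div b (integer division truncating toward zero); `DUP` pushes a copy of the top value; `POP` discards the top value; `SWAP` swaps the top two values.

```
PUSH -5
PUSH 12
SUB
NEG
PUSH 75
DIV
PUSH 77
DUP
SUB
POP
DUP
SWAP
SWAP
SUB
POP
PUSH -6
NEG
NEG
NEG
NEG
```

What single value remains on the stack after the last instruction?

-6

PUSH -5  [-5]
PUSH 12  [-5, 12]
SUB      [-17]
NEG      [17]
PUSH 75  [17, 75]
DIV      [0]
PUSH 77  [0, 77]
DUP      [0, 77, 77]
SUB      [0, 0]
POP      [0]
DUP      [0, 0]
SWAP     [0, 0]
SWAP     [0, 0]
SUB      [0]
POP      []
PUSH -6  [-6]
NEG      [6]
NEG      [-6]
NEG      [6]
NEG      [-6]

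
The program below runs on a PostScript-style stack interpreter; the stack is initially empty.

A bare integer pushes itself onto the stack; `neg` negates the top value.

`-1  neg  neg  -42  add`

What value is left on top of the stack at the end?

-43

-1  : -1
neg : 1
neg : -1
-42 : -1 -42
add : -43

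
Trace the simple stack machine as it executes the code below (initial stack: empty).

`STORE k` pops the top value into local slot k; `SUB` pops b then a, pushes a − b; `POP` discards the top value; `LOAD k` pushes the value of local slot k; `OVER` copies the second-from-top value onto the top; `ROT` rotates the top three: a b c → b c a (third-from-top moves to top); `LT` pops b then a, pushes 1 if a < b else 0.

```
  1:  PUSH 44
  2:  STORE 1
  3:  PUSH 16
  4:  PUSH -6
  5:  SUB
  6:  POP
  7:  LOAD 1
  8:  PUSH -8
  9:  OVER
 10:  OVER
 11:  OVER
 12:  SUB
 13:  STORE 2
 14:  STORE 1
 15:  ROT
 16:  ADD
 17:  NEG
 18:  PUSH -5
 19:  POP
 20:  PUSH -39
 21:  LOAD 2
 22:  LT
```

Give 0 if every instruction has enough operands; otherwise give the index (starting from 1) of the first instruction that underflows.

PUSH 44 → 44
STORE 1 → (empty)
PUSH 16 → 16
PUSH -6 → 16 -6
SUB     → 22
POP     → (empty)
LOAD 1  → 44
PUSH -8 → 44 -8
OVER    → 44 -8 44
OVER    → 44 -8 44 -8
OVER    → 44 -8 44 -8 44
SUB     → 44 -8 44 -52
STORE 2 → 44 -8 44
STORE 1 → 44 -8
ROT  — needs 3 operands, stack has 2 → underflow

15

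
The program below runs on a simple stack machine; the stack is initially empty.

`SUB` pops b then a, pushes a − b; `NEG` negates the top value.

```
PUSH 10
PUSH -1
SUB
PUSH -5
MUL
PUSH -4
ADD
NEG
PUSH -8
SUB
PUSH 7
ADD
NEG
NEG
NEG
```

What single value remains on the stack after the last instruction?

-74

PUSH 10  10
PUSH -1  10 -1
SUB      11
PUSH -5  11 -5
MUL      -55
PUSH -4  -55 -4
ADD      -59
NEG      59
PUSH -8  59 -8
SUB      67
PUSH 7   67 7
ADD      74
NEG      -74
NEG      74
NEG      -74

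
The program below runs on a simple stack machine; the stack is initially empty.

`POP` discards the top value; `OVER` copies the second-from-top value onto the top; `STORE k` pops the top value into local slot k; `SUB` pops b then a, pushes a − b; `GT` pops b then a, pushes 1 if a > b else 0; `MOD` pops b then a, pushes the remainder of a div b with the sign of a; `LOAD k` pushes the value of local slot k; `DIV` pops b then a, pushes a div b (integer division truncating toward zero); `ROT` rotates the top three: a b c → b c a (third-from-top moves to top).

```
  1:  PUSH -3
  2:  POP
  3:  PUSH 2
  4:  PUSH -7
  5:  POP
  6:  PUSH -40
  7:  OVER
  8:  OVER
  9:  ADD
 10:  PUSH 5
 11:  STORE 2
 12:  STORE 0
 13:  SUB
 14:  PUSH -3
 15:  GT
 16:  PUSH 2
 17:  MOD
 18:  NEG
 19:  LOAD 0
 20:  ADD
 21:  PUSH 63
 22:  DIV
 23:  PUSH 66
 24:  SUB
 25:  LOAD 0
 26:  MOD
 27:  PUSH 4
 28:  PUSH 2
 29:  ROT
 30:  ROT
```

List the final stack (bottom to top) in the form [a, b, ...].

PUSH -3  -> [-3]
POP      -> []
PUSH 2   -> [2]
PUSH -7  -> [2, -7]
POP      -> [2]
PUSH -40 -> [2, -40]
OVER     -> [2, -40, 2]
OVER     -> [2, -40, 2, -40]
ADD      -> [2, -40, -38]
PUSH 5   -> [2, -40, -38, 5]
STORE 2  -> [2, -40, -38]
STORE 0  -> [2, -40]
SUB      -> [42]
PUSH -3  -> [42, -3]
GT       -> [1]
PUSH 2   -> [1, 2]
MOD      -> [1]
NEG      -> [-1]
LOAD 0   -> [-1, -38]
ADD      -> [-39]
PUSH 63  -> [-39, 63]
DIV      -> [0]
PUSH 66  -> [0, 66]
SUB      -> [-66]
LOAD 0   -> [-66, -38]
MOD      -> [-28]
PUSH 4   -> [-28, 4]
PUSH 2   -> [-28, 4, 2]
ROT      -> [4, 2, -28]
ROT      -> [2, -28, 4]

[2, -28, 4]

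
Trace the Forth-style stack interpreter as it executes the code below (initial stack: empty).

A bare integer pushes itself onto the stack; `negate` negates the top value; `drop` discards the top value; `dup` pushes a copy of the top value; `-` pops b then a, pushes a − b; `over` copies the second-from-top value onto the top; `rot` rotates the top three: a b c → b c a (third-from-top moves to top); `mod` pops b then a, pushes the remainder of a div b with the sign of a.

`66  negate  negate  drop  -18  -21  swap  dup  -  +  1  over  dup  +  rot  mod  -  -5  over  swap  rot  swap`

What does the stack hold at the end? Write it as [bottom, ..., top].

66      66
negate  -66
negate  66
drop    (empty)
-18     -18
-21     -18 -21
swap    -21 -18
dup     -21 -18 -18
-       -21 0
+       -21
1       -21 1
over    -21 1 -21
dup     -21 1 -21 -21
+       -21 1 -42
rot     1 -42 -21
mod     1 0
-       1
-5      1 -5
over    1 -5 1
swap    1 1 -5
rot     1 -5 1
swap    1 1 -5

[1, 1, -5]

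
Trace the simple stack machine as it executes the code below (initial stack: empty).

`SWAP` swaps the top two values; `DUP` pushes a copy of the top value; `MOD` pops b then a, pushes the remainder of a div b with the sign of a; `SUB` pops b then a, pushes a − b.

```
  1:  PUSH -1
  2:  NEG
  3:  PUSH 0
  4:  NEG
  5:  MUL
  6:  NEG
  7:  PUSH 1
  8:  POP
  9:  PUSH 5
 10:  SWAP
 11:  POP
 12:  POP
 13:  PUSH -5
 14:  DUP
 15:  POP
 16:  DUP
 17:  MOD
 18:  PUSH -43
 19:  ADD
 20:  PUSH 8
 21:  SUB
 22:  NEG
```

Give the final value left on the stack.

51

PUSH -1  -> -1
NEG      -> 1
PUSH 0   -> 1 0
NEG      -> 1 0
MUL      -> 0
NEG      -> 0
PUSH 1   -> 0 1
POP      -> 0
PUSH 5   -> 0 5
SWAP     -> 5 0
POP      -> 5
POP      -> (empty)
PUSH -5  -> -5
DUP      -> -5 -5
POP      -> -5
DUP      -> -5 -5
MOD      -> 0
PUSH -43 -> 0 -43
ADD      -> -43
PUSH 8   -> -43 8
SUB      -> -51
NEG      -> 51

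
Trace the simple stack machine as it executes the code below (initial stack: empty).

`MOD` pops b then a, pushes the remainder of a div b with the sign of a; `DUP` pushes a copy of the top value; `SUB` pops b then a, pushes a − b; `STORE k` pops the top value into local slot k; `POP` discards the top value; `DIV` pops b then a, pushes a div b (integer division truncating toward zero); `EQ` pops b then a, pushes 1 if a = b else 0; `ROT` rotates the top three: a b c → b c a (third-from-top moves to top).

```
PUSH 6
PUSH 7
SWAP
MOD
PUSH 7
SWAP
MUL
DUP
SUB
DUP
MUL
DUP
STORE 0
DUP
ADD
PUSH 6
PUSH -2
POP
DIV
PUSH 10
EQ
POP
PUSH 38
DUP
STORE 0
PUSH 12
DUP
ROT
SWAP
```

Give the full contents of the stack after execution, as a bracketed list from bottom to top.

PUSH 6  : [6]
PUSH 7  : [6, 7]
SWAP    : [7, 6]
MOD     : [1]
PUSH 7  : [1, 7]
SWAP    : [7, 1]
MUL     : [7]
DUP     : [7, 7]
SUB     : [0]
DUP     : [0, 0]
MUL     : [0]
DUP     : [0, 0]
STORE 0 : [0]
DUP     : [0, 0]
ADD     : [0]
PUSH 6  : [0, 6]
PUSH -2 : [0, 6, -2]
POP     : [0, 6]
DIV     : [0]
PUSH 10 : [0, 10]
EQ      : [0]
POP     : []
PUSH 38 : [38]
DUP     : [38, 38]
STORE 0 : [38]
PUSH 12 : [38, 12]
DUP     : [38, 12, 12]
ROT     : [12, 12, 38]
SWAP    : [12, 38, 12]

[12, 38, 12]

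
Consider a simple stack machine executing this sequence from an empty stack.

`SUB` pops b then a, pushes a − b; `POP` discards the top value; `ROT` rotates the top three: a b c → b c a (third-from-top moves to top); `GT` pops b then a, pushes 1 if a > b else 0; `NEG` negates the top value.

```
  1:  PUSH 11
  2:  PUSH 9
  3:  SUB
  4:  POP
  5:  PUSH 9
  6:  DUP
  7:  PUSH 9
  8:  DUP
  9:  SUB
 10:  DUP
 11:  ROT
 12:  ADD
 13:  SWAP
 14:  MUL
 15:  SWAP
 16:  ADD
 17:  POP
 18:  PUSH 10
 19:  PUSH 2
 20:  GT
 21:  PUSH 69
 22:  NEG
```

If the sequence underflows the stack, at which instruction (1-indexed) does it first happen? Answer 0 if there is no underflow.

PUSH 11 : [11]
PUSH 9  : [11, 9]
SUB     : [2]
POP     : []
PUSH 9  : [9]
DUP     : [9, 9]
PUSH 9  : [9, 9, 9]
DUP     : [9, 9, 9, 9]
SUB     : [9, 9, 0]
DUP     : [9, 9, 0, 0]
ROT     : [9, 0, 0, 9]
ADD     : [9, 0, 9]
SWAP    : [9, 9, 0]
MUL     : [9, 0]
SWAP    : [0, 9]
ADD     : [9]
POP     : []
PUSH 10 : [10]
PUSH 2  : [10, 2]
GT      : [1]
PUSH 69 : [1, 69]
NEG     : [1, -69]

0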